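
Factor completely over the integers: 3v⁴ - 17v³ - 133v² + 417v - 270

(3v - 5)(v + 6)(v - 1)(v - 9)

By the rational root theorem, v = -6 is a root, so (v + 6) divides it; the quotient is 3v³ - 35v² + 77v - 45.
Then v = 1 is a root, giving the factor (v - 1) and quotient 3v² - 32v + 45.
The remaining quadratic factors as (v - 9)(3v - 5).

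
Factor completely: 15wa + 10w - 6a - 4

Group as (15wa + 10w) + (-6a - 4) = 5w(3a + 2) - 2(3a + 2).
Both groups share the factor (3a + 2).

(3a + 2)(5w - 2)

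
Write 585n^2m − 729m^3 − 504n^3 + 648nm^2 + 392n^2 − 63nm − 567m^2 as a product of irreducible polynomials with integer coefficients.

Group: 9n(−56n^2 + 9nm + 81m^2) + (−9m − 7)(−56n^2 + 9nm + 81m^2); both groups contain (−56n^2 + 9nm + 81m^2), so (9n − 9m − 7) is a factor with cofactor −56n^2 + 9nm + 81m^2.
The cofactor groups again: −56n^2 + 9nm + 81m^2 = −7n(8n + 9m) + 9m(8n + 9m); both groups contain (8n + 9m), giving −(7n − 9m)(8n + 9m).

−(7n − 9m)(9n − 9m − 7)(8n + 9m)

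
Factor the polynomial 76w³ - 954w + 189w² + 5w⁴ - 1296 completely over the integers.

Among the possible rational roots, w = -9 is a root, so (w + 9) divides it; the quotient is 5w³ + 31w² - 90w - 144.
Continuing, w = 3 is a root, so (w - 3) is a factor; dividing leaves 5w² + 46w + 48.
The remaining quadratic factors as (5w + 6)(w + 8).

(5w + 6)(w + 8)(w + 9)(w - 3)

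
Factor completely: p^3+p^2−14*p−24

Trying the rational-root candidates, p = −3 is a root, giving the factor (p+3) and quotient p^2−2*p−8.
The remaining quadratic factors as (p−4)(p+2).

(p+2)*(p+3)*(p−4)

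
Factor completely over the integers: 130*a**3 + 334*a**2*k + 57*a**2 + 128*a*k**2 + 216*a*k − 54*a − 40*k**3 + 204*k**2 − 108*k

Group: 13*a*(10*a**2 + 18*a*k + 9*a − 4*k**2 + 18*k) + (10*k − 6)*(10*a**2 + 18*a*k + 9*a − 4*k**2 + 18*k); both groups contain (10*a**2 + 18*a*k + 9*a − 4*k**2 + 18*k), so (13*a + 10*k − 6) is a factor with cofactor 10*a**2 + 18*a*k + 9*a − 4*k**2 + 18*k.
The cofactor groups again: 10*a**2 + 18*a*k + 9*a − 4*k**2 + 18*k = 10*a*(a + 2*k) + (−2*k + 9)*(a + 2*k); both groups contain (a + 2*k), giving (10*a − 2*k + 9)*(a + 2*k).

(10*a − 2*k + 9)*(13*a + 10*k − 6)*(a + 2*k)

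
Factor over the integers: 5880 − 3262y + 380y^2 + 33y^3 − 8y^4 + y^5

(y + 7)(y − 3)(y − 4)(y^2 − 8y + 70)

Testing divisors of the constant over divisors of the leading coefficient, y = 3 is a root, giving the factor (y − 3) and quotient y^4 − 5y^3 + 18y^2 + 434y − 1960.
Then y = 4 is a root, giving the factor (y − 4) and quotient y^3 − y^2 + 14y + 490.
Continuing, y = −7 is a root, giving the factor (y + 7) and quotient y^2 − 8y + 70.
The quadratic y^2 − 8y + 70 has discriminant −216 < 0 and is irreducible over ℤ.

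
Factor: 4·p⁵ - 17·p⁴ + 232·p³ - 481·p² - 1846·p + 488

Testing divisors of the constant over divisors of the leading coefficient, p = 1/4 is a root, giving the factor (4·p - 1) and quotient p⁴ - 4·p³ + 57·p² - 106·p - 488.
Continuing, p = -2 is a root, so (p + 2) divides it; the quotient is p³ - 6·p² + 69·p - 244.
Next, p = 4 is a root, so (p - 4) is a factor; dividing leaves p² - 2·p + 61.
The quadratic p² - 2·p + 61 has discriminant -240 < 0 and is irreducible over ℤ.

(4·p - 1)·(p + 2)·(p - 4)·(p² - 2·p + 61)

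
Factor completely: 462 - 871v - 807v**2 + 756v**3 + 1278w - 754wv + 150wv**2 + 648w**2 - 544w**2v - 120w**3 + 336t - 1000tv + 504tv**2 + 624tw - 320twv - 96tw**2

-(6w - 7v + 3)(8t + 10w + 12v + 11)(2w + 9v - 14)

Group: 8t(-12w**2 - 40wv + 78w + 63v**2 - 125v + 42) + (10w + 12v + 11)(-12w**2 - 40wv + 78w + 63v**2 - 125v + 42); both groups contain (-12w**2 - 40wv + 78w + 63v**2 - 125v + 42), so (8t + 10w + 12v + 11) is a factor with cofactor -12w**2 - 40wv + 78w + 63v**2 - 125v + 42.
The cofactor groups again: -12w**2 - 40wv + 78w + 63v**2 - 125v + 42 = -6w(2w + 9v - 14) + (7v - 3)(2w + 9v - 14); both groups contain (2w + 9v - 14), giving -(6w - 7v + 3)(2w + 9v - 14).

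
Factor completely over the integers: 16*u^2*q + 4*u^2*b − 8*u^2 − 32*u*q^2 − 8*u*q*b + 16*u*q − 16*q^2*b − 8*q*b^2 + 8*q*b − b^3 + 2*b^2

(2*u − 4*q − b)*(2*u + b)*(4*q + b − 2)

Group: 4*q*(4*u^2 − 8*u*q − 4*q*b − b^2) + (b − 2)*(4*u^2 − 8*u*q − 4*q*b − b^2); both groups contain (4*u^2 − 8*u*q − 4*q*b − b^2), so (4*q + b − 2) is a factor with cofactor 4*u^2 − 8*u*q − 4*q*b − b^2.
The cofactor groups again: 4*u^2 − 8*u*q − 4*q*b − b^2 = 2*u*(2*u + b) + (−4*q − b)*(2*u + b); both groups contain (2*u + b), giving (2*u − 4*q − b)*(2*u + b).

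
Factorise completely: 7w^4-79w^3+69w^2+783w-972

(7w-9)(w+3)(w-4)(w-9)

By the rational root theorem, w = 4 is a root, so (w-4) is a factor; dividing leaves 7w^3-51w^2-135w+243.
Then w = 9 is a root, so (w-9) is a factor; dividing leaves 7w^2+12w-27.
The remaining quadratic factors as (w+3)(7w-9).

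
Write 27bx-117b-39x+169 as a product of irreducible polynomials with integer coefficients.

(3x-13)(9b-13)

Group as (27bx-117b) + (-39x+169) = 9b(3x-13) - 13(3x-13).
Both groups share the factor (3x-13).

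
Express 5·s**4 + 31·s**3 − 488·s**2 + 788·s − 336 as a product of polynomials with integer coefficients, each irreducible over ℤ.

Among the possible rational roots, s = 6 is a root, so (s − 6) is a factor; dividing leaves 5·s**3 + 61·s**2 − 122·s + 56.
Then s = −14 is a root, so (s + 14) is a factor; dividing leaves 5·s**2 − 9·s + 4.
The remaining quadratic factors as (5·s − 4)(s − 1).

(5·s − 4)·(s + 14)·(s − 1)·(s − 6)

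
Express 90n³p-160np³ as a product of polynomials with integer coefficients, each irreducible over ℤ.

Factor out 10np, leaving 9n²-16p², which is a difference of two squares.

10np(3n+4p)(3n-4p)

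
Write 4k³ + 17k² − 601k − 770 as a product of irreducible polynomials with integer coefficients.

(4k + 5)(k + 14)(k − 11)

Among the possible rational roots, k = −14 is a root, so (k + 14) divides it; the quotient is 4k² − 39k − 55.
The remaining quadratic factors as (k − 11)(4k + 5).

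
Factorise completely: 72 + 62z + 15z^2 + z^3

(z + 2)(z + 4)(z + 9)

Testing divisors of the constant over divisors of the leading coefficient, z = -2 is a root, so (z + 2) is a factor; dividing leaves z^2 + 13z + 36.
The remaining quadratic factors as (z + 4)(z + 9).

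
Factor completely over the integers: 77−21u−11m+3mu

Group as (3mu−11m) + (−21u+77) = m(3u−11) − 7(3u−11).
Both groups share the factor (3u−11).

(3u−11)(m−7)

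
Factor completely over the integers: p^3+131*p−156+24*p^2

Testing divisors of the constant over divisors of the leading coefficient, p = −12 is a root, giving the factor (p+12) and quotient p^2+12*p−13.
The remaining quadratic factors as (p−1)(p+13).

(p+12)*(p+13)*(p−1)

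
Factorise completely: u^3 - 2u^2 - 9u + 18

(u + 3)(u - 2)(u - 3)

Among the possible rational roots, u = -3 is a root, so (u + 3) is a factor; dividing leaves u^2 - 5u + 6.
The remaining quadratic factors as (u - 3)(u - 2).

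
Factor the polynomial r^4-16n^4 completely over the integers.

(r-2n)(r+2n)(r^2+4n^2)

Write as (r^2)² − (4n^2)², then factor r^2-4n^2 once more.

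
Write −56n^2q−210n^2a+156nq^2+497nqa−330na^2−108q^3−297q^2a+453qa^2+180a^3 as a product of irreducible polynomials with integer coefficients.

Group: 2n(−28nq−105na+36q^2+147qa+45a^2) + (−3q+4a)(−28nq−105na+36q^2+147qa+45a^2); both groups contain (−28nq−105na+36q^2+147qa+45a^2), so (2n−3q+4a) is a factor with cofactor −28nq−105na+36q^2+147qa+45a^2.
The cofactor groups again: −28nq−105na+36q^2+147qa+45a^2 = −4q(7n−9q−3a) − 15a(7n−9q−3a); both groups contain (7n−9q−3a), giving −(4q+15a)(7n−9q−3a).

−(7n−9q−3a)(4q+15a)(2n−3q+4a)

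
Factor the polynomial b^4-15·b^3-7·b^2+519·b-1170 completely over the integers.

Among the possible rational roots, b = -6 is a root, so (b+6) is a factor; dividing leaves b^3-21·b^2+119·b-195.
Next, b = 5 is a root, giving the factor (b-5) and quotient b^2-16·b+39.
The remaining quadratic factors as (b-13)(b-3).

(b+6)·(b-13)·(b-3)·(b-5)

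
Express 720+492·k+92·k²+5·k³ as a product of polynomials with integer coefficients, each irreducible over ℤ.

(5·k+12)·(k+10)·(k+6)

Trying the rational-root candidates, k = -10 is a root, giving the factor (k+10) and quotient 5·k²+42·k+72.
The remaining quadratic factors as (5·k+12)(k+6).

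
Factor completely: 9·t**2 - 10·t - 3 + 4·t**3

By the rational root theorem, t = -1/4 is a root, giving the factor (4·t + 1) and quotient t**2 + 2·t - 3.
The remaining quadratic factors as (t - 1)(t + 3).

(4·t + 1)·(t + 3)·(t - 1)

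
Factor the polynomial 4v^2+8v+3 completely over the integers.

(2v+1)(2v+3)

Need a pair with product 4·3 = 12 and sum 8: that's 2 and 6.
Split the middle term: 4v^2+2v + 6v+3 = 2v(2v+1) + 3(2v+1).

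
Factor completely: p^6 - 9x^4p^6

Pull out the common factor p^6, leaving -9x^4 + 1.
Recognize a difference of squares with the parts 1 and 3x^2.

-p^6(3x^2 + 1)(3x^2 - 1)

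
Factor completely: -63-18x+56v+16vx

Group as (16vx+56v) + (-18x-63) = 8v(2x+7) - 9(2x+7).
Both groups share the factor (2x+7).

(2x+7)(8v-9)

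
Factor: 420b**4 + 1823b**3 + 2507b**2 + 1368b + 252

By the rational root theorem, b = -3/4 is a root, so (4b + 3) divides it; the quotient is 105b**3 + 377b**2 + 344b + 84.
Next, b = -7/3 is a root, so (3b + 7) is a factor; dividing leaves 35b**2 + 44b + 12.
The remaining quadratic factors as (5b + 2)(7b + 6).

(3b + 7)(4b + 3)(5b + 2)(7b + 6)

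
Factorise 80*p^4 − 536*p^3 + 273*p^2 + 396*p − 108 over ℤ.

Testing divisors of the constant over divisors of the leading coefficient, p = 1/4 is a root, so (4*p − 1) divides it; the quotient is 20*p^3 − 129*p^2 + 36*p + 108.
Continuing, p = 6 is a root, so (p − 6) divides it; the quotient is 20*p^2 − 9*p − 18.
The remaining quadratic factors as (5*p − 6)(4*p + 3).

(4*p + 3)*(4*p − 1)*(5*p − 6)*(p − 6)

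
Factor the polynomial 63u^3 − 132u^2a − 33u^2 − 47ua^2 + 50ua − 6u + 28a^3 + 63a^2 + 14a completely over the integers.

Group: 3u(21u^2 + 5ua − 11u − 4a^2 − 9a − 2) − 7a(21u^2 + 5ua − 11u − 4a^2 − 9a − 2); both groups contain (21u^2 + 5ua − 11u − 4a^2 − 9a − 2), so (3u − 7a) is a factor with cofactor 21u^2 + 5ua − 11u − 4a^2 − 9a − 2.
The cofactor groups again: 21u^2 + 5ua − 11u − 4a^2 − 9a − 2 = 3u(7u + 4a + 1) + (−a − 2)(7u + 4a + 1); both groups contain (7u + 4a + 1), giving (3u − a − 2)(7u + 4a + 1).

(3u − 7a)(3u − a − 2)(7u + 4a + 1)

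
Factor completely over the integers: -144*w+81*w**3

Every term has a factor of 9*w. Then 9*w**2-16 = (3*w)² − (4)².

9*w*(3*w+4)*(3*w-4)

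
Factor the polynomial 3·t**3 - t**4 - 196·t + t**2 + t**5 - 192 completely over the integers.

(t + 1)·(t + 3)·(t - 4)·(t**2 - t + 16)

Among the possible rational roots, t = -3 is a root, so (t + 3) is a factor; dividing leaves t**4 - 4·t**3 + 15·t**2 - 44·t - 64.
Continuing, t = 4 is a root, so (t - 4) divides it; the quotient is t**3 + 15·t + 16.
Next, t = -1 is a root, so (t + 1) is a factor; dividing leaves t**2 - t + 16.
The quadratic t**2 - t + 16 has discriminant -63 < 0 and is irreducible over ℤ.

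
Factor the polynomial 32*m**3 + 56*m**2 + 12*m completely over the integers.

Pull out the common factor 4*m, then factor the remaining trinomial.

4*m*(2*m + 3)*(4*m + 1)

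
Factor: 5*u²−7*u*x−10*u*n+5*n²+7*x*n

Group: 5*u*(u−n) + (−7*x−5*n)*(u−n); both groups contain (u−n).

(5*u−7*x−5*n)*(u−n)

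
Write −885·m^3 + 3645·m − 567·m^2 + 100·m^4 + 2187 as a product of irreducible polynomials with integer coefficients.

Testing divisors of the constant over divisors of the leading coefficient, m = −3/5 is a root, giving the factor (5·m + 3) and quotient 20·m^3 − 189·m^2 + 729.
Then m = 9 is a root, so (m − 9) is a factor; dividing leaves 20·m^2 − 9·m − 81.
The remaining quadratic factors as (4·m − 9)(5·m + 9).

(4·m − 9)·(5·m + 3)·(5·m + 9)·(m − 9)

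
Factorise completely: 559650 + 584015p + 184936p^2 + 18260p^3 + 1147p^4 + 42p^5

By the rational root theorem, p = -14 is a root, so (p + 14) divides it; the quotient is 42p^4 + 559p^3 + 10434p^2 + 38860p + 39975.
Continuing, p = -13/6 is a root, so (6p + 13) is a factor; dividing leaves 7p^3 + 78p^2 + 1570p + 3075.
Continuing, p = -15/7 is a root, so (7p + 15) is a factor; dividing leaves p^2 + 9p + 205.
The quadratic p^2 + 9p + 205 has discriminant -739 < 0 and is irreducible over ℤ.

(6p + 13)(7p + 15)(p + 14)(p^2 + 9p + 205)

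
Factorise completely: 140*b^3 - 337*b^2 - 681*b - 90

By the rational root theorem, b = 15/4 is a root, so (4*b - 15) is a factor; dividing leaves 35*b^2 + 47*b + 6.
The remaining quadratic factors as (7*b + 1)(5*b + 6).

(4*b - 15)*(5*b + 6)*(7*b + 1)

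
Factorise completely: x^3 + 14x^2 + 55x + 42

(x + 1)(x + 6)(x + 7)

Among the possible rational roots, x = -6 is a root, giving the factor (x + 6) and quotient x^2 + 8x + 7.
The remaining quadratic factors as (x + 7)(x + 1).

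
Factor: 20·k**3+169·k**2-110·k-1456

Among the possible rational roots, k = -13/4 is a root, so (4·k+13) divides it; the quotient is 5·k**2+26·k-112.
The remaining quadratic factors as (k+8)(5·k-14).

(4·k+13)·(5·k-14)·(k+8)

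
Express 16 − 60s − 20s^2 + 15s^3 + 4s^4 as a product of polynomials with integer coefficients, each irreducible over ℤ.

(4s − 1)(s + 2)(s + 4)(s − 2)

Among the possible rational roots, s = 1/4 is a root, so (4s − 1) divides it; the quotient is s^3 + 4s^2 − 4s − 16.
Next, s = 2 is a root, so (s − 2) divides it; the quotient is s^2 + 6s + 8.
The remaining quadratic factors as (s + 2)(s + 4).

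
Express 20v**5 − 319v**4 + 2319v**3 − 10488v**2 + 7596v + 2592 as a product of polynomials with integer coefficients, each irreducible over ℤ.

Testing divisors of the constant over divisors of the leading coefficient, v = 6/5 is a root, so (5v − 6) divides it; the quotient is 4v**4 − 59v**3 + 393v**2 − 1626v − 432.
Continuing, v = −1/4 is a root, so (4v + 1) divides it; the quotient is v**3 − 15v**2 + 102v − 432.
Continuing, v = 9 is a root, so (v − 9) divides it; the quotient is v**2 − 6v + 48.
The quadratic v**2 − 6v + 48 has discriminant −156 < 0 and is irreducible over ℤ.

(4v + 1)(5v − 6)(v − 9)(v**2 − 6v + 48)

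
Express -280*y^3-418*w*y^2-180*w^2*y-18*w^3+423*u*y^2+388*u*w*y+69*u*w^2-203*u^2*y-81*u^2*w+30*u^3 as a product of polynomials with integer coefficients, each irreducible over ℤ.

(2*u-w-7*y)*(3*u-3*w-5*y)*(5*u-6*w-8*y)

Group: 2*u*(15*u^2-33*u*w-49*u*y+18*w^2+54*w*y+40*y^2) + (-w-7*y)*(15*u^2-33*u*w-49*u*y+18*w^2+54*w*y+40*y^2); both groups contain (15*u^2-33*u*w-49*u*y+18*w^2+54*w*y+40*y^2), so (2*u-w-7*y) is a factor with cofactor 15*u^2-33*u*w-49*u*y+18*w^2+54*w*y+40*y^2.
The cofactor groups again: 15*u^2-33*u*w-49*u*y+18*w^2+54*w*y+40*y^2 = 5*u*(3*u-3*w-5*y) + (-6*w-8*y)*(3*u-3*w-5*y); both groups contain (3*u-3*w-5*y), giving (5*u-6*w-8*y)*(3*u-3*w-5*y).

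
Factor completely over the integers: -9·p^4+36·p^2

-9·p^2·(p+2)·(p-2)

Pull out the common factor 9·p^2, leaving -p^2+4.
Recognize a difference of squares with the parts 2 and p.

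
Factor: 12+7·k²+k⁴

(k²+3)·(k²+4)

Substitute u = k² to get a quadratic in u, then factor.
k²+4 is irreducible over ℤ (sum of squares).
k²+3 is irreducible over ℤ (always positive, so no real roots).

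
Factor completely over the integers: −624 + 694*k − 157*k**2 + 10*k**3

By the rational root theorem, k = 6/5 is a root, so (5*k − 6) divides it; the quotient is 2*k**2 − 29*k + 104.
The remaining quadratic factors as (2*k − 13)(k − 8).

(2*k − 13)*(5*k − 6)*(k − 8)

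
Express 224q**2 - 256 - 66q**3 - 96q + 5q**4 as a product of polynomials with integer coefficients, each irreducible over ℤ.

Testing divisors of the constant over divisors of the leading coefficient, q = 2 is a root, giving the factor (q - 2) and quotient 5q**3 - 56q**2 + 112q + 128.
Then q = -4/5 is a root, giving the factor (5q + 4) and quotient q**2 - 12q + 32.
The remaining quadratic factors as (q - 4)(q - 8).

(5q + 4)(q - 2)(q - 4)(q - 8)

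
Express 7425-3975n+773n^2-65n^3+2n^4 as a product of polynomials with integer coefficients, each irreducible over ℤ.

(2n-15)(n-11)(n-5)(n-9)

By the rational root theorem, n = 11 is a root, giving the factor (n-11) and quotient 2n^3-43n^2+300n-675.
Continuing, n = 9 is a root, so (n-9) is a factor; dividing leaves 2n^2-25n+75.
The remaining quadratic factors as (2n-15)(n-5).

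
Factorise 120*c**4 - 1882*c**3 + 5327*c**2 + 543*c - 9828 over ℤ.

By the rational root theorem, c = -7/6 is a root, so (6*c + 7) divides it; the quotient is 20*c**3 - 337*c**2 + 1281*c - 1404.
Next, c = 9/4 is a root, so (4*c - 9) divides it; the quotient is 5*c**2 - 73*c + 156.
The remaining quadratic factors as (c - 12)(5*c - 13).

(4*c - 9)*(5*c - 13)*(6*c + 7)*(c - 12)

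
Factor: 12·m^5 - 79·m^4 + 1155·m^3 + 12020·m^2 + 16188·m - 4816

(3·m + 14)·(4·m - 1)·(m + 2)·(m^2 - 13·m + 172)

By the rational root theorem, m = -14/3 is a root, so (3·m + 14) is a factor; dividing leaves 4·m^4 - 45·m^3 + 595·m^2 + 1230·m - 344.
Continuing, m = -2 is a root, so (m + 2) is a factor; dividing leaves 4·m^3 - 53·m^2 + 701·m - 172.
Continuing, m = 1/4 is a root, so (4·m - 1) divides it; the quotient is m^2 - 13·m + 172.
The quadratic m^2 - 13·m + 172 has discriminant -519 < 0 and is irreducible over ℤ.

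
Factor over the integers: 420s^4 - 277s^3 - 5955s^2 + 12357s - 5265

Among the possible rational roots, s = 3/5 is a root, giving the factor (5s - 3) and quotient 84s^3 - 5s^2 - 1194s + 1755.
Continuing, s = -13/3 is a root, giving the factor (3s + 13) and quotient 28s^2 - 123s + 135.
The remaining quadratic factors as (7s - 15)(4s - 9).

(3s + 13)(4s - 9)(5s - 3)(7s - 15)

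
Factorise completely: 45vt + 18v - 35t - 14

(5t + 2)(9v - 7)

Group as (45vt + 18v) + (-35t - 14) = 9v(5t + 2) - 7(5t + 2).
Both groups share the factor (5t + 2).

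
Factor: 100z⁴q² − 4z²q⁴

4q²z²(5z − q)(5z + q)

Pull out the common factor 4z²q²; 25z² − q² is a difference of squares.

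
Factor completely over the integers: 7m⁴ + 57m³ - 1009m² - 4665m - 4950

Testing divisors of the constant over divisors of the leading coefficient, m = 11 is a root, giving the factor (m - 11) and quotient 7m³ + 134m² + 465m + 450.
Continuing, m = -15/7 is a root, giving the factor (7m + 15) and quotient m² + 17m + 30.
The remaining quadratic factors as (m + 2)(m + 15).

(7m + 15)(m + 15)(m + 2)(m - 11)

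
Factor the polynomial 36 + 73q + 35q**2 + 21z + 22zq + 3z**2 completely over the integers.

(z + 5q + 4)(3z + 7q + 9)

Group: z(3z + 7q + 9) + (5q + 4)(3z + 7q + 9); both groups contain (3z + 7q + 9).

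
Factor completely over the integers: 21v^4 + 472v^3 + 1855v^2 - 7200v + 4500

Trying the rational-root candidates, v = 5/3 is a root, so (3v - 5) divides it; the quotient is 7v^3 + 169v^2 + 900v - 900.
Next, v = 6/7 is a root, so (7v - 6) divides it; the quotient is v^2 + 25v + 150.
The remaining quadratic factors as (v + 15)(v + 10).

(3v - 5)(7v - 6)(v + 10)(v + 15)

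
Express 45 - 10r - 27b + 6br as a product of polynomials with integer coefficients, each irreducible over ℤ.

Group as (6br - 27b) + (-10r + 45) = 3b(2r - 9) - 5(2r - 9).
Both groups share the factor (2r - 9).

(2r - 9)(3b - 5)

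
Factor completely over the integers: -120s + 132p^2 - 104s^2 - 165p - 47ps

Group: 11p(12p - 13s - 15) + 8s(12p - 13s - 15); both groups contain (12p - 13s - 15).

(11p + 8s)(12p - 13s - 15)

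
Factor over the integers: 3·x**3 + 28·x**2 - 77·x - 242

Trying the rational-root candidates, x = 11/3 is a root, giving the factor (3·x - 11) and quotient x**2 + 13·x + 22.
The remaining quadratic factors as (x + 11)(x + 2).

(3·x - 11)·(x + 11)·(x + 2)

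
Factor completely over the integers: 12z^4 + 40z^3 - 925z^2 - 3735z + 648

(2z + 9)(6z - 1)(z + 8)(z - 9)

By the rational root theorem, z = 1/6 is a root, so (6z - 1) is a factor; dividing leaves 2z^3 + 7z^2 - 153z - 648.
Next, z = 9 is a root, giving the factor (z - 9) and quotient 2z^2 + 25z + 72.
The remaining quadratic factors as (2z + 9)(z + 8).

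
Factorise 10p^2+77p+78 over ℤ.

Need a pair with product 10·78 = 780 and sum 77: that's 65 and 12.
Split the middle term: 10p^2+65p + 12p+78 = 5p(2p+13) + 6(2p+13).

(2p+13)(5p+6)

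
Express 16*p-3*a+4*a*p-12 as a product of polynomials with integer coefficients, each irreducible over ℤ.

(4*p-3)*(a+4)

Group as (4*a*p-3*a) + (16*p-12) = a*(4*p-3) + 4*(4*p-3).
Both groups share the factor (4*p-3).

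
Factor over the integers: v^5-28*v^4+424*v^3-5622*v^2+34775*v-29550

(v-1)*(v-10)*(v-15)*(v^2-2*v+197)

By the rational root theorem, v = 15 is a root, giving the factor (v-15) and quotient v^4-13*v^3+229*v^2-2187*v+1970.
Then v = 1 is a root, so (v-1) is a factor; dividing leaves v^3-12*v^2+217*v-1970.
Next, v = 10 is a root, so (v-10) is a factor; dividing leaves v^2-2*v+197.
The quadratic v^2-2*v+197 has discriminant -784 < 0 and is irreducible over ℤ.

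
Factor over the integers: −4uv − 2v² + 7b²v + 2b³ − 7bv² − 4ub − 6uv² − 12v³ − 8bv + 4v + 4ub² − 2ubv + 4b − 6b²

Group: 2b(2ub + 2uv + b² + 5bv − 2b + 4v² − 2v) + (−3v − 2)(2ub + 2uv + b² + 5bv − 2b + 4v² − 2v); both groups contain (2ub + 2uv + b² + 5bv − 2b + 4v² − 2v), so (2b − 3v − 2) is a factor with cofactor 2ub + 2uv + b² + 5bv − 2b + 4v² − 2v.
The cofactor groups again: 2ub + 2uv + b² + 5bv − 2b + 4v² − 2v = b(2u + b + 4v − 2) + v(2u + b + 4v − 2); both groups contain (2u + b + 4v − 2), giving (b + v)(2u + b + 4v − 2).

(2b − 3v − 2)(2u + b + 4v − 2)(b + v)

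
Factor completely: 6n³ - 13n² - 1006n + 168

Among the possible rational roots, n = 14 is a root, so (n - 14) is a factor; dividing leaves 6n² + 71n - 12.
The remaining quadratic factors as (6n - 1)(n + 12).

(6n - 1)(n + 12)(n - 14)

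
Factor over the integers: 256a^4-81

Difference of squares twice: with A = 4a and B = 3, A⁴ − B⁴ = (A² − B²)(A² + B²), and A² − B² factors again.

(4a+3)(4a-3)(16a^2+9)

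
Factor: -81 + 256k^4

(4k)⁴ − (3)⁴ = ((4k)² − (3)²)((4k)² + (3)²); the first factor splits again, the second (16k^2 + 9) is irreducible.

(4k + 3)(4k - 3)(16k^2 + 9)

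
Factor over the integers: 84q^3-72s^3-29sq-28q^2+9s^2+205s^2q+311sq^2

-(s-4q)(8s+3q-1)(9s+7q)

Group: 9s(-8s^2+29sq+s+12q^2-4q) + 7q(-8s^2+29sq+s+12q^2-4q); both groups contain (-8s^2+29sq+s+12q^2-4q), so (9s+7q) is a factor with cofactor -8s^2+29sq+s+12q^2-4q.
The cofactor groups again: -8s^2+29sq+s+12q^2-4q = -s(8s+3q-1) + 4q(8s+3q-1); both groups contain (8s+3q-1), giving -(s-4q)(8s+3q-1).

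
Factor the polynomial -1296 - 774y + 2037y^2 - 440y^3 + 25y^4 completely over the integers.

(5y + 3)(5y - 6)(y - 8)(y - 9)

Among the possible rational roots, y = -3/5 is a root, giving the factor (5y + 3) and quotient 5y^3 - 91y^2 + 462y - 432.
Continuing, y = 6/5 is a root, so (5y - 6) divides it; the quotient is y^2 - 17y + 72.
The remaining quadratic factors as (y - 9)(y - 8).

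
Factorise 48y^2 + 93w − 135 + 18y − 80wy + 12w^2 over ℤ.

Group: w(12w − 8y − 15) + (−6y + 9)(12w − 8y − 15); both groups contain (12w − 8y − 15).

(12w − 8y − 15)(w − 6y + 9)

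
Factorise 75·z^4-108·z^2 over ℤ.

3·z^2·(5·z+6)·(5·z-6)

Every term has a factor of 3·z^2. Then 25·z^2-36 = (5·z)² − (6)².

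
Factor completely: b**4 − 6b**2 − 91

(b**2 + 7)(b**2 − 13)

Substitute u = b**2 to get a quadratic in u, then factor.
b**2 + 7 is irreducible over ℤ (always positive, so no real roots).
b**2 − 13 is irreducible over ℤ (13 is not a perfect square).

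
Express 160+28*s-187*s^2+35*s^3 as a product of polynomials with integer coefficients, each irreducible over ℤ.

(5*s+4)*(7*s-8)*(s-5)

Trying the rational-root candidates, s = -4/5 is a root, giving the factor (5*s+4) and quotient 7*s^2-43*s+40.
The remaining quadratic factors as (7*s-8)(s-5).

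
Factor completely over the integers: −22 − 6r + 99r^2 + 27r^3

Group as (27r^3 − 6r) + (99r^2 − 22) = 3r(9r^2 − 2) + 11(9r^2 − 2).
Both groups share the factor (9r^2 − 2).

(3r + 11)(9r^2 − 2)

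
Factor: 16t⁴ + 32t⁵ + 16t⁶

16t⁴(t + 1)²

Factor out 16t⁴ first: what remains is t² + 2t + 1.
Recognize a perfect-square trinomial with the parts 1 and t.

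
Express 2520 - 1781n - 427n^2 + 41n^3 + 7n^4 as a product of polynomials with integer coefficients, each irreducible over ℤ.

(7n - 8)(n + 5)(n + 9)(n - 7)

By the rational root theorem, n = -9 is a root, so (n + 9) divides it; the quotient is 7n^3 - 22n^2 - 229n + 280.
Then n = 7 is a root, so (n - 7) divides it; the quotient is 7n^2 + 27n - 40.
The remaining quadratic factors as (7n - 8)(n + 5).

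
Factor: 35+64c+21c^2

Need a pair with product 21·35 = 735 and sum 64: that's 49 and 15.
Split the middle term: 21c^2+49c + 15c+35 = 7c(3c+7) + 5(3c+7).

(3c+7)(7c+5)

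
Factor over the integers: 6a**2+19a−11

(2a−1)(3a+11)

Need a pair with product 6·(−11) = −66 and sum 19: that's 22 and −3.
Split the middle term: 6a**2+22a − 3a−11 = 2a(3a+11) − (3a+11).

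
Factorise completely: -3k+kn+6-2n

Group as (kn-3k) + (-2n+6) = k(n-3) - 2(n-3).
Both groups share the factor (n-3).

(k-2)(n-3)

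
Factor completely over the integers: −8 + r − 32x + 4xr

Group as (4xr − 32x) + (r − 8) = 4x(r − 8) + (r − 8).
Both groups share the factor (r − 8).

(4x + 1)(r − 8)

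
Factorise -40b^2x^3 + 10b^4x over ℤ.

Every term has a factor of 10b^2x. Then b^2 - 4x^2 = (b)² − (2x)².

10b^2x(b + 2x)(b - 2x)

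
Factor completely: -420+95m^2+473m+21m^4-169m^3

(3m+5)(7m-12)(m-1)(m-7)

Among the possible rational roots, m = -5/3 is a root, so (3m+5) is a factor; dividing leaves 7m^3-68m^2+145m-84.
Continuing, m = 12/7 is a root, so (7m-12) divides it; the quotient is m^2-8m+7.
The remaining quadratic factors as (m-7)(m-1).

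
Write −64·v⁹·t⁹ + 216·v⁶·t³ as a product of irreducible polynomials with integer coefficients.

−8·t³·v⁶·(2·v·t² − 3)·(4·v²·t⁴ + 6·v·t² + 9)

Factor out 8·v⁶·t³ first: what remains is −8·v³·t⁶ + 27.
Recognize a difference of cubes with the parts 3 and 2·v·t².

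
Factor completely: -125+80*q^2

5*(4*q+5)*(4*q-5)

Pull out the common factor 5; 16*q^2-25 is a difference of squares.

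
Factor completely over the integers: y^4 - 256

(y + 4)(y - 4)(y^2 + 16)

Write as (y^2)² − (16)², then factor y^2 - 16 once more.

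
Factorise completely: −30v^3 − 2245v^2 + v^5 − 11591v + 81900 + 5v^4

Testing divisors of the constant over divisors of the leading coefficient, v = 4 is a root, giving the factor (v − 4) and quotient v^4 + 9v^3 + 6v^2 − 2221v − 20475.
Then v = 13 is a root, so (v − 13) is a factor; dividing leaves v^3 + 22v^2 + 292v + 1575.
Next, v = −9 is a root, so (v + 9) divides it; the quotient is v^2 + 13v + 175.
The quadratic v^2 + 13v + 175 has discriminant −531 < 0 and is irreducible over ℤ.

(v + 9)(v − 13)(v − 4)(v^2 + 13v + 175)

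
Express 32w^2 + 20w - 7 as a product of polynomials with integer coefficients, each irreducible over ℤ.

(4w - 1)(8w + 7)

Need a pair with product 32·(-7) = -224 and sum 20: that's -8 and 28.
Split the middle term: 32w^2 - 8w + 28w - 7 = 8w(4w - 1) + 7(4w - 1).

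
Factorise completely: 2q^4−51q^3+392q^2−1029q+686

(2q−7)(q−1)(q−14)(q−7)

Among the possible rational roots, q = 14 is a root, so (q−14) is a factor; dividing leaves 2q^3−23q^2+70q−49.
Continuing, q = 7/2 is a root, giving the factor (2q−7) and quotient q^2−8q+7.
The remaining quadratic factors as (q−1)(q−7).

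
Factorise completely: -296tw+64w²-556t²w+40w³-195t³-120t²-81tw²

-(13t+5w+8)(3t+8w)(5t-w)

Group: 5t(-39t²-119tw-24t-40w²-64w) - w(-39t²-119tw-24t-40w²-64w); both groups contain (-39t²-119tw-24t-40w²-64w), so (5t-w) is a factor with cofactor -39t²-119tw-24t-40w²-64w.
The cofactor groups again: -39t²-119tw-24t-40w²-64w = -3t(13t+5w+8) - 8w(13t+5w+8); both groups contain (13t+5w+8), giving -(3t+8w)(13t+5w+8).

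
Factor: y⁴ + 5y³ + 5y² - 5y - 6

Trying the rational-root candidates, y = 1 is a root, so (y - 1) divides it; the quotient is y³ + 6y² + 11y + 6.
Then y = -2 is a root, so (y + 2) is a factor; dividing leaves y² + 4y + 3.
The remaining quadratic factors as (y + 1)(y + 3).

(y + 1)(y + 2)(y + 3)(y - 1)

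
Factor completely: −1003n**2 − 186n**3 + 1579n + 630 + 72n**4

(2n − 9)(3n + 1)(3n + 10)(4n − 7)

By the rational root theorem, n = 7/4 is a root, so (4n − 7) divides it; the quotient is 18n**3 − 15n**2 − 277n − 90.
Then n = −1/3 is a root, so (3n + 1) is a factor; dividing leaves 6n**2 − 7n − 90.
The remaining quadratic factors as (3n + 10)(2n − 9).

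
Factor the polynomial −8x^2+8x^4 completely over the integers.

Every term has a factor of 8x^2. Then x^2−1 = (x)² − (1)².

8x^2(x+1)(x−1)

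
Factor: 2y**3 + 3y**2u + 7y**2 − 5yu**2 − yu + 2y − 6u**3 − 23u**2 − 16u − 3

(2y − 3u − 1)(y + 2u + 1)(y + u + 3)

Group: 2y(y**2 + 3yu + 4y + 2u**2 + 7u + 3) + (−3u − 1)(y**2 + 3yu + 4y + 2u**2 + 7u + 3); both groups contain (y**2 + 3yu + 4y + 2u**2 + 7u + 3), so (2y − 3u − 1) is a factor with cofactor y**2 + 3yu + 4y + 2u**2 + 7u + 3.
The cofactor groups again: y**2 + 3yu + 4y + 2u**2 + 7u + 3 = y(y + u + 3) + (2u + 1)(y + u + 3); both groups contain (y + u + 3), giving (y + 2u + 1)(y + u + 3).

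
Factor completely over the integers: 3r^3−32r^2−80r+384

Among the possible rational roots, r = −4 is a root, so (r+4) divides it; the quotient is 3r^2−44r+96.
The remaining quadratic factors as (3r−8)(r−12).

(3r−8)(r+4)(r−12)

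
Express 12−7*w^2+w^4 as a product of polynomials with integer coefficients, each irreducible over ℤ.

Substitute u = w^2 to get a quadratic in u, then factor.
w^2−3 is irreducible over ℤ (3 is not a perfect square).
w^2−4 is a difference of squares.

(w+2)*(w−2)*(w^2−3)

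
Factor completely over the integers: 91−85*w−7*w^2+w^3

By the rational root theorem, w = 13 is a root, so (w−13) is a factor; dividing leaves w^2+6*w−7.
The remaining quadratic factors as (w+7)(w−1).

(w+7)*(w−1)*(w−13)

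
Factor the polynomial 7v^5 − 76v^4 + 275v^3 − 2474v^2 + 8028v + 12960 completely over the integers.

Testing divisors of the constant over divisors of the leading coefficient, v = 9 is a root, so (v − 9) is a factor; dividing leaves 7v^4 − 13v^3 + 158v^2 − 1052v − 1440.
Next, v = −8/7 is a root, so (7v + 8) is a factor; dividing leaves v^3 − 3v^2 + 26v − 180.
Then v = 5 is a root, giving the factor (v − 5) and quotient v^2 + 2v + 36.
The quadratic v^2 + 2v + 36 has discriminant −140 < 0 and is irreducible over ℤ.

(7v + 8)(v − 5)(v − 9)(v^2 + 2v + 36)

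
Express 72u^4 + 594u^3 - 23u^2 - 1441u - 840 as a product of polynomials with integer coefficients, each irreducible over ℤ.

Among the possible rational roots, u = -3/4 is a root, so (4u + 3) is a factor; dividing leaves 18u^3 + 135u^2 - 107u - 280.
Next, u = 5/3 is a root, giving the factor (3u - 5) and quotient 6u^2 + 55u + 56.
The remaining quadratic factors as (u + 8)(6u + 7).

(3u - 5)(4u + 3)(6u + 7)(u + 8)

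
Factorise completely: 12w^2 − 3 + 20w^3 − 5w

(2w + 1)(2w − 1)(5w + 3)

Group as (20w^3 − 5w) + (12w^2 − 3) = 5w(4w^2 − 1) + 3(4w^2 − 1).
Both groups share the factor (4w^2 − 1).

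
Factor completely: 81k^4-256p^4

(3k)⁴ − (4p)⁴ = ((3k)² − (4p)²)((3k)² + (4p)²); the first factor splits again, the second (9k^2+16p^2) is irreducible.

(3k+4p)(3k-4p)(9k^2+16p^2)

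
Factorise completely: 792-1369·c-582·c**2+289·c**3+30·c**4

(2·c-1)·(3·c-8)·(5·c+9)·(c+11)

By the rational root theorem, c = 8/3 is a root, so (3·c-8) divides it; the quotient is 10·c**3+123·c**2+134·c-99.
Then c = -9/5 is a root, giving the factor (5·c+9) and quotient 2·c**2+21·c-11.
The remaining quadratic factors as (c+11)(2·c-1).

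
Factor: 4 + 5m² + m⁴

(m² + 1)(m² + 4)

Substitute u = m² to get a quadratic in u, then factor.
m² + 4 is irreducible over ℤ (sum of squares).
m² + 1 is irreducible over ℤ (sum of squares).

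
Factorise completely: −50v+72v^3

2v(6v+5)(6v−5)

Pull out the common factor 2v; 36v^2−25 is a difference of squares.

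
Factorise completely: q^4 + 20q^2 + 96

(q^2 + 12)(q^2 + 8)

Substitute u = q^2 to get a quadratic in u, then factor.
q^2 + 12 is irreducible over ℤ (always positive, so no real roots).
q^2 + 8 is irreducible over ℤ (always positive, so no real roots).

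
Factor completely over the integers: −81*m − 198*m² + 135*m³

9*m*(3*m + 1)*(5*m − 9)

Pull out the common factor 9*m, then factor the remaining trinomial.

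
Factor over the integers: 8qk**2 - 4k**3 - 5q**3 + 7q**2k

-(5q - 2k)(q - 2k)(q + k)

Group: 5q(-q**2 + qk + 2k**2) - 2k(-q**2 + qk + 2k**2); both groups contain (-q**2 + qk + 2k**2), so (5q - 2k) is a factor with cofactor -q**2 + qk + 2k**2.
The cofactor groups again: -q**2 + qk + 2k**2 = -q(q - 2k) - k(q - 2k); both groups contain (q - 2k), giving -(q + k)(q - 2k).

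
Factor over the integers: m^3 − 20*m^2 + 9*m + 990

(m + 6)*(m − 11)*(m − 15)

Testing divisors of the constant over divisors of the leading coefficient, m = 15 is a root, giving the factor (m − 15) and quotient m^2 − 5*m − 66.
The remaining quadratic factors as (m − 11)(m + 6).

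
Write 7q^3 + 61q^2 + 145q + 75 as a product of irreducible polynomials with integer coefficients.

(7q + 5)(q + 3)(q + 5)

By the rational root theorem, q = -5 is a root, so (q + 5) is a factor; dividing leaves 7q^2 + 26q + 15.
The remaining quadratic factors as (q + 3)(7q + 5).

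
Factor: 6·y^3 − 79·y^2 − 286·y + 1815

(2·y + 11)·(3·y − 11)·(y − 15)

Testing divisors of the constant over divisors of the leading coefficient, y = 15 is a root, giving the factor (y − 15) and quotient 6·y^2 + 11·y − 121.
The remaining quadratic factors as (2·y + 11)(3·y − 11).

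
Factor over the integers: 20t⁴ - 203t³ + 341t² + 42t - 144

Testing divisors of the constant over divisors of the leading coefficient, t = 3/4 is a root, giving the factor (4t - 3) and quotient 5t³ - 47t² + 50t + 48.
Continuing, t = -3/5 is a root, so (5t + 3) divides it; the quotient is t² - 10t + 16.
The remaining quadratic factors as (t - 8)(t - 2).

(4t - 3)(5t + 3)(t - 2)(t - 8)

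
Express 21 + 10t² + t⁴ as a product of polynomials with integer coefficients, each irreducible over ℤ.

(t² + 3)(t² + 7)

Substitute u = t² to get a quadratic in u, then factor.
t² + 7 is irreducible over ℤ (always positive, so no real roots).
t² + 3 is irreducible over ℤ (always positive, so no real roots).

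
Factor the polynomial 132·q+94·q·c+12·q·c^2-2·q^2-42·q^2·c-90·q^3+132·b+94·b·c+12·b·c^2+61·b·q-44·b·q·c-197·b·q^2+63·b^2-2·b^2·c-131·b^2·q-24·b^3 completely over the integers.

Group: 8·b·(-3·b^2-13·b·q+2·b·c+12·b-10·q^2+2·q·c+12·q) + (9·q+6·c+11)·(-3·b^2-13·b·q+2·b·c+12·b-10·q^2+2·q·c+12·q); both groups contain (-3·b^2-13·b·q+2·b·c+12·b-10·q^2+2·q·c+12·q), so (8·b+9·q+6·c+11) is a factor with cofactor -3·b^2-13·b·q+2·b·c+12·b-10·q^2+2·q·c+12·q.
The cofactor groups again: -3·b^2-13·b·q+2·b·c+12·b-10·q^2+2·q·c+12·q = -b·(3·b+10·q-2·c-12) - q·(3·b+10·q-2·c-12); both groups contain (3·b+10·q-2·c-12), giving -(b+q)·(3·b+10·q-2·c-12).

-(3·b+10·q-2·c-12)·(8·b+9·q+6·c+11)·(b+q)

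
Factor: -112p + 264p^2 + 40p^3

8p(5p - 2)(p + 7)

Pull out the common factor 8p, then factor the remaining trinomial.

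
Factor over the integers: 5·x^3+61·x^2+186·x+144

(5·x+6)·(x+3)·(x+8)

Trying the rational-root candidates, x = −8 is a root, so (x+8) is a factor; dividing leaves 5·x^2+21·x+18.
The remaining quadratic factors as (5·x+6)(x+3).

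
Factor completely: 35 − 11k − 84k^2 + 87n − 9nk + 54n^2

Group: 6n(9n − 12k + 7) + (7k + 5)(9n − 12k + 7); both groups contain (9n − 12k + 7).

(9n − 12k + 7)(6n + 7k + 5)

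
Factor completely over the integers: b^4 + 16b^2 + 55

(b^2 + 11)(b^2 + 5)

Substitute u = b^2 to get a quadratic in u, then factor.
b^2 + 11 is irreducible over ℤ (always positive, so no real roots).
b^2 + 5 is irreducible over ℤ (always positive, so no real roots).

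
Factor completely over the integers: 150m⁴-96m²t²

Factor out 6m², leaving 25m²-16t², which is a difference of two squares.

6m²(5m+4t)(5m-4t)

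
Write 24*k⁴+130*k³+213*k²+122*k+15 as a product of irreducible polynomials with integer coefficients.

By the rational root theorem, k = -5/4 is a root, so (4*k+5) divides it; the quotient is 6*k³+25*k²+22*k+3.
Then k = -3 is a root, so (k+3) is a factor; dividing leaves 6*k²+7*k+1.
The remaining quadratic factors as (k+1)(6*k+1).

(4*k+5)*(6*k+1)*(k+1)*(k+3)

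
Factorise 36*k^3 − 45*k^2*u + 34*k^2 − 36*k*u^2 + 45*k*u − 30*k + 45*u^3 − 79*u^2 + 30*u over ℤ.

(4*k − 5*u + 6)*(9*k + 9*u − 5)*(k − u)

Group: 4*k*(9*k^2 − 5*k − 9*u^2 + 5*u) + (−5*u + 6)*(9*k^2 − 5*k − 9*u^2 + 5*u); both groups contain (9*k^2 − 5*k − 9*u^2 + 5*u), so (4*k − 5*u + 6) is a factor with cofactor 9*k^2 − 5*k − 9*u^2 + 5*u.
The cofactor groups again: 9*k^2 − 5*k − 9*u^2 + 5*u = 9*k*(k − u) + (9*u − 5)*(k − u); both groups contain (k − u), giving (9*k + 9*u − 5)*(k − u).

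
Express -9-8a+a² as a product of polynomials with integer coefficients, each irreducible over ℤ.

Two integers with product -9 and sum -8 are -9 and 1.

(a+1)(a-9)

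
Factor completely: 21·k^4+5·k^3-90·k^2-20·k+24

(3·k+2)·(7·k-3)·(k+2)·(k-2)

Testing divisors of the constant over divisors of the leading coefficient, k = -2 is a root, so (k+2) is a factor; dividing leaves 21·k^3-37·k^2-16·k+12.
Continuing, k = 2 is a root, so (k-2) is a factor; dividing leaves 21·k^2+5·k-6.
The remaining quadratic factors as (7·k-3)(3·k+2).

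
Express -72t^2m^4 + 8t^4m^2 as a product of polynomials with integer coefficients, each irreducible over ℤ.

8m^2t^2(t - 3m)(t + 3m)

Pull out the common factor 8t^2m^2; t^2 - 9m^2 is a difference of squares.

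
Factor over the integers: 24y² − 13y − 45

Need a pair with product 24·(−45) = −1080 and sum −13: that's −40 and 27.
Split the middle term: 24y² − 40y + 27y − 45 = 8y(3y − 5) + 9(3y − 5).

(3y − 5)(8y + 9)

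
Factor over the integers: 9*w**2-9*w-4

(3*w+1)*(3*w-4)

Need a pair with product 9·(-4) = -36 and sum -9: that's 3 and -12.
Split the middle term: 9*w**2+3*w - 12*w-4 = 3*w*(3*w+1) - 4*(3*w+1).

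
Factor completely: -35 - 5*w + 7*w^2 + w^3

(w + 7)*(w^2 - 5)

Group as (w^3 - 5*w) + (7*w^2 - 35) = w*(w^2 - 5) + 7*(w^2 - 5).
Both groups share the factor (w^2 - 5).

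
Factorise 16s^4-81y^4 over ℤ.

(2s+3y)(2s-3y)(4s^2+9y^2)

Difference of squares twice: with A = 2s and B = 3y, A⁴ − B⁴ = (A² − B²)(A² + B²), and A² − B² factors again.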